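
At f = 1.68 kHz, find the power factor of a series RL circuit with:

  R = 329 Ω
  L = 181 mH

Step 1 — Angular frequency: ω = 2π·f = 2π·1680 = 1.056e+04 rad/s.
Step 2 — Component impedances:
  R: Z = R = 329 Ω
  L: Z = jωL = j·1.056e+04·0.181 = 0 + j1911 Ω
Step 3 — Series combination: Z_total = R + L = 329 + j1911 Ω = 1939∠80.2° Ω.
Step 4 — Power factor: PF = cos(φ) = Re(Z)/|Z| = 329/1939 = 0.1697.
Step 5 — Type: Im(Z) = 1911 ⇒ lagging (phase φ = 80.2°).

PF = 0.1697 (lagging, φ = 80.2°)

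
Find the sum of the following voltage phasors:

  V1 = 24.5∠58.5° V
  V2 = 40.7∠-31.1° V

Step 1 — Convert each phasor to rectangular form:
  V1 = 24.5·(cos(58.5°) + j·sin(58.5°)) = 12.8 + j20.89 V
  V2 = 40.7·(cos(-31.1°) + j·sin(-31.1°)) = 34.85 - j21.02 V
Step 2 — Sum components: V_total = 47.65 - j0.1332 V.
Step 3 — Convert to polar: |V_total| = 47.65 V, ∠V_total = -0.2°.

V_total = 47.65∠-0.2° V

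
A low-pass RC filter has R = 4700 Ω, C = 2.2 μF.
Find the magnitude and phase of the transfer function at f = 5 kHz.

Step 1 — Angular frequency: ω = 2π·5000 = 3.142e+04 rad/s.
Step 2 — Transfer function: H(jω) = 1/(1 + jωRC).
Step 3 — Denominator: 1 + jωRC = 1 + j·3.142e+04·4700·2.2e-06 = 1 + j324.8.
Step 4 — H = 9.477e-06 - j0.003078.
Step 5 — Magnitude: |H| = 0.003078 (-50.2 dB); phase: φ = -89.8°.

|H| = 0.003078 (-50.2 dB), φ = -89.8°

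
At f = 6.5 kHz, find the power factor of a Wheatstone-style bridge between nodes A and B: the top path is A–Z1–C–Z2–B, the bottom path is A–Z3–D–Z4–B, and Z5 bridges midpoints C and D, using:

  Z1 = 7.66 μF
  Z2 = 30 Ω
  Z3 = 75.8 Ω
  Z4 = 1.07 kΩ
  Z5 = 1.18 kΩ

Step 1 — Angular frequency: ω = 2π·f = 2π·6500 = 4.084e+04 rad/s.
Step 2 — Component impedances:
  Z1: Z = 1/(jωC) = -j/(ω·C) = 0 - j3.197 Ω
  Z2: Z = R = 30 Ω
  Z3: Z = R = 75.8 Ω
  Z4: Z = R = 1070 Ω
  Z5: Z = R = 1180 Ω
Step 3 — Bridge requires nodal analysis (the Z5 bridge couples midpoints C and D, so the two paths cannot be reduced to a simple series/parallel combination). Setting node B to ground and injecting 1 A at node A, the 3-node admittance system at A, C, D solves to V_A = Z_AB = 29.25 - j3.044 Ω = 29.4∠-5.9° Ω.
Step 4 — Power factor: PF = cos(φ) = Re(Z)/|Z| = 29.247/29.405 = 0.9946.
Step 5 — Type: Im(Z) = -3.044 ⇒ leading (phase φ = -5.9°).

PF = 0.9946 (leading, φ = -5.9°)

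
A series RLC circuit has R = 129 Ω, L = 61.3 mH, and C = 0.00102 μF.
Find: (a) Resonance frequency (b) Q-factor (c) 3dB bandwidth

Step 1 — Resonance: ω₀ = 1/√(LC) = 1/√(0.0613·1.02e-09) = 1.265e+05 rad/s.
Step 2 — f₀ = ω₀/(2π) = 2.013e+04 Hz.
Step 3 — Series Q: Q = ω₀L/R = 1.265e+05·0.0613/129 = 60.1.
Step 4 — Bandwidth: Δω = ω₀/Q = 2104 rad/s; BW = Δω/(2π) = 334.9 Hz.

(a) f₀ = 2.013e+04 Hz  (b) Q = 60.1  (c) BW = 334.9 Hz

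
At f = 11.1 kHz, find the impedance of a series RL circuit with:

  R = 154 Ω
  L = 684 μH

Step 1 — Angular frequency: ω = 2π·f = 2π·1.11e+04 = 6.974e+04 rad/s.
Step 2 — Component impedances:
  R: Z = R = 154 Ω
  L: Z = jωL = j·6.974e+04·0.000684 = 0 + j47.7 Ω
Step 3 — Series combination: Z_total = R + L = 154 + j47.7 Ω = 161.2∠17.2° Ω.

Z = 154 + j47.7 Ω = 161.2∠17.2° Ω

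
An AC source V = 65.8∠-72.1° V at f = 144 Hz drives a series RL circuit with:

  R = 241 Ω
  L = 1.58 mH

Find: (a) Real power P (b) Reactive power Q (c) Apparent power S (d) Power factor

Step 1 — Angular frequency: ω = 2π·f = 2π·144 = 904.8 rad/s.
Step 2 — Component impedances:
  R: Z = R = 241 Ω
  L: Z = jωL = j·904.8·0.00158 = 0 + j1.43 Ω
Step 3 — Series combination: Z_total = R + L = 241 + j1.43 Ω = 241∠0.3° Ω.
Step 4 — Source phasor: V = 65.8∠-72.1° V = 20.22 - j62.61 V.
Step 5 — Current: I = V / Z = 0.08237 - j0.2603 A = 0.273∠-72.4° A.
Step 6 — Complex power: S = V·I* = 17.96 + j0.1066 VA.
Step 7 — Real power: P = Re(S) = 17.96 W.
Step 8 — Reactive power: Q = Im(S) = 0.1066 VAR.
Step 9 — Apparent power: |S| = 17.96 VA.
Step 10 — Power factor: PF = P/|S| = 1 (lagging).

(a) P = 17.96 W  (b) Q = 0.1066 VAR  (c) S = 17.96 VA  (d) PF = 1 (lagging)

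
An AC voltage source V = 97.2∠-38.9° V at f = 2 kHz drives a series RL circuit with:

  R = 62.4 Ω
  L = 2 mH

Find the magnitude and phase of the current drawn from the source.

Step 1 — Angular frequency: ω = 2π·f = 2π·2000 = 1.257e+04 rad/s.
Step 2 — Component impedances:
  R: Z = R = 62.4 Ω
  L: Z = jωL = j·1.257e+04·0.002 = 0 + j25.13 Ω
Step 3 — Series combination: Z_total = R + L = 62.4 + j25.13 Ω = 67.27∠21.9° Ω.
Step 4 — Source phasor: V = 97.2∠-38.9° V = 75.65 - j61.04 V.
Step 5 — Ohm's law: I = V / Z_total = (75.65 - j61.04) / (62.4 + j25.13) = 0.7041 - j1.262 A.
Step 6 — Convert to polar: |I| = 1.445 A, ∠I = -60.8°.

I = 1.445∠-60.8° A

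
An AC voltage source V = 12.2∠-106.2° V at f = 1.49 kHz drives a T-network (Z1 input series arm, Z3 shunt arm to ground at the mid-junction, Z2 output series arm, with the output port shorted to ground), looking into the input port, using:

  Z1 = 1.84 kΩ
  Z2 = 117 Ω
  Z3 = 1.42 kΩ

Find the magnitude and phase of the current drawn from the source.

Step 1 — Angular frequency: ω = 2π·f = 2π·1490 = 9362 rad/s.
Step 2 — Component impedances:
  Z1: Z = R = 1840 Ω
  Z2: Z = R = 117 Ω
  Z3: Z = R = 1420 Ω
Step 3 — With the output port shorted to ground, the output series arm Z2 runs from the junction to ground; the shunt arm Z3 also runs from the junction to ground. They appear in parallel: Z3 || Z2 = 108.1 Ω.
Step 4 — Series with input arm Z1: Z_in = Z1 + (Z3 || Z2) = 1948 Ω = 1948∠0.0° Ω.
Step 5 — Source phasor: V = 12.2∠-106.2° V = -3.404 - j11.72 V.
Step 6 — Ohm's law: I = V / Z_total = (-3.404 - j11.72) / (1948) = -0.001747 - j0.006014 A.
Step 7 — Convert to polar: |I| = 0.006263 A, ∠I = -106.2°.

I = 0.006263∠-106.2° A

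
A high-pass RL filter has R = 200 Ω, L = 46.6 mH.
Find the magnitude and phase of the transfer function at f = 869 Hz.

Step 1 — Angular frequency: ω = 2π·869 = 5460 rad/s.
Step 2 — Transfer function: H(jω) = jωL/(R + jωL).
Step 3 — Numerator jωL = j·254.4; denominator R + jωL = 200 + j254.4.
Step 4 — H = 0.6181 + j0.4859.
Step 5 — Magnitude: |H| = 0.7862 (-2.1 dB); phase: φ = 38.2°.

|H| = 0.7862 (-2.1 dB), φ = 38.2°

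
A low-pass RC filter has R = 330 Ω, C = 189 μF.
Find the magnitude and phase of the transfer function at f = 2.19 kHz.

Step 1 — Angular frequency: ω = 2π·2190 = 1.376e+04 rad/s.
Step 2 — Transfer function: H(jω) = 1/(1 + jωRC).
Step 3 — Denominator: 1 + jωRC = 1 + j·1.376e+04·330·0.000189 = 1 + j858.2.
Step 4 — H = 1.358e-06 - j0.001165.
Step 5 — Magnitude: |H| = 0.001165 (-58.7 dB); phase: φ = -89.9°.

|H| = 0.001165 (-58.7 dB), φ = -89.9°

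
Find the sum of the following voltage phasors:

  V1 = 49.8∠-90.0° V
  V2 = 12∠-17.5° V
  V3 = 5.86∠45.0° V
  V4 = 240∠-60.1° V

Step 1 — Convert each phasor to rectangular form:
  V1 = 49.8·(cos(-90.0°) + j·sin(-90.0°)) = 0 - j49.8 V
  V2 = 12·(cos(-17.5°) + j·sin(-17.5°)) = 11.44 - j3.608 V
  V3 = 5.86·(cos(45.0°) + j·sin(45.0°)) = 4.144 + j4.144 V
  V4 = 240·(cos(-60.1°) + j·sin(-60.1°)) = 119.6 - j208.1 V
Step 2 — Sum components: V_total = 135.2 - j257.3 V.
Step 3 — Convert to polar: |V_total| = 290.7 V, ∠V_total = -62.3°.

V_total = 290.7∠-62.3° V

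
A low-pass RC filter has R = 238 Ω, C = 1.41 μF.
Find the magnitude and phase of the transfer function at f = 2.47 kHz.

Step 1 — Angular frequency: ω = 2π·2470 = 1.552e+04 rad/s.
Step 2 — Transfer function: H(jω) = 1/(1 + jωRC).
Step 3 — Denominator: 1 + jωRC = 1 + j·1.552e+04·238·1.41e-06 = 1 + j5.208.
Step 4 — H = 0.03556 - j0.1852.
Step 5 — Magnitude: |H| = 0.1886 (-14.5 dB); phase: φ = -79.1°.

|H| = 0.1886 (-14.5 dB), φ = -79.1°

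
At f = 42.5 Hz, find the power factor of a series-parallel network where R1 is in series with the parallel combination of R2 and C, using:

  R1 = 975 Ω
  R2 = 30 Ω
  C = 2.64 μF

Step 1 — Angular frequency: ω = 2π·f = 2π·42.5 = 267 rad/s.
Step 2 — Component impedances:
  R1: Z = R = 975 Ω
  R2: Z = R = 30 Ω
  C: Z = 1/(jωC) = -j/(ω·C) = 0 - j1418 Ω
Step 3 — Parallel branch: R2 || C = 1/(1/R2 + 1/C) = 29.99 - j0.6342 Ω.
Step 4 — Series with R1: Z_total = R1 + (R2 || C) = 1005 - j0.6342 Ω = 1005∠-0.0° Ω.
Step 5 — Power factor: PF = cos(φ) = Re(Z)/|Z| = 1005/1005 = 1.
Step 6 — Type: Im(Z) = -0.6342 ⇒ leading (phase φ = -0.0°).

PF = 1 (leading, φ = -0.0°)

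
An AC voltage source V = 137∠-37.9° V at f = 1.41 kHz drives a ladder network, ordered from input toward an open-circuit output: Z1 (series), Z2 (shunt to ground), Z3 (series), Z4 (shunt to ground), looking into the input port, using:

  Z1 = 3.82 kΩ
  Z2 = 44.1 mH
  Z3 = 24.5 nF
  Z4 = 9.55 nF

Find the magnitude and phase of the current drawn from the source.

Step 1 — Angular frequency: ω = 2π·f = 2π·1410 = 8859 rad/s.
Step 2 — Component impedances:
  Z1: Z = R = 3820 Ω
  Z2: Z = jωL = j·8859·0.0441 = 0 + j390.7 Ω
  Z3: Z = 1/(jωC) = -j/(ω·C) = 0 - j4607 Ω
  Z4: Z = 1/(jωC) = -j/(ω·C) = 0 - j1.182e+04 Ω
Step 3 — Ladder network (open output): work backward from the far end, alternating series and parallel combinations. Z_in = 3820 + j400.2 Ω = 3841∠6.0° Ω.
Step 4 — Source phasor: V = 137∠-37.9° V = 108.1 - j84.16 V.
Step 5 — Ohm's law: I = V / Z_total = (108.1 - j84.16) / (3820 + j400.2) = 0.02571 - j0.02472 A.
Step 6 — Convert to polar: |I| = 0.03567 A, ∠I = -43.9°.

I = 0.03567∠-43.9° A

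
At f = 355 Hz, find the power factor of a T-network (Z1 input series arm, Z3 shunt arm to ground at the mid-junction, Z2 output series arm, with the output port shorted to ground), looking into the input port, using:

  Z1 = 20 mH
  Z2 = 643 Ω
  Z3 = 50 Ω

Step 1 — Angular frequency: ω = 2π·f = 2π·355 = 2231 rad/s.
Step 2 — Component impedances:
  Z1: Z = jωL = j·2231·0.02 = 0 + j44.61 Ω
  Z2: Z = R = 643 Ω
  Z3: Z = R = 50 Ω
Step 3 — With the output port shorted to ground, the output series arm Z2 runs from the junction to ground; the shunt arm Z3 also runs from the junction to ground. They appear in parallel: Z3 || Z2 = 46.39 Ω.
Step 4 — Series with input arm Z1: Z_in = Z1 + (Z3 || Z2) = 46.39 + j44.61 Ω = 64.36∠43.9° Ω.
Step 5 — Power factor: PF = cos(φ) = Re(Z)/|Z| = 46.39/64.36 = 0.7208.
Step 6 — Type: Im(Z) = 44.61 ⇒ lagging (phase φ = 43.9°).

PF = 0.7208 (lagging, φ = 43.9°)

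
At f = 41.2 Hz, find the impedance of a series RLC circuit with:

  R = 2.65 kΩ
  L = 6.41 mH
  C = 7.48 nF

Step 1 — Angular frequency: ω = 2π·f = 2π·41.2 = 258.9 rad/s.
Step 2 — Component impedances:
  R: Z = R = 2650 Ω
  L: Z = jωL = j·258.9·0.00641 = 0 + j1.659 Ω
  C: Z = 1/(jωC) = -j/(ω·C) = 0 - j5.164e+05 Ω
Step 3 — Series combination: Z_total = R + L + C = 2650 - j5.164e+05 Ω = 5.164e+05∠-89.7° Ω.

Z = 2650 - j5.164e+05 Ω = 5.164e+05∠-89.7° Ω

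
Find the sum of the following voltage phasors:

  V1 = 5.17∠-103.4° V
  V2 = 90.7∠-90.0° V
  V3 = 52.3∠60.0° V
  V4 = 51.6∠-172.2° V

Step 1 — Convert each phasor to rectangular form:
  V1 = 5.17·(cos(-103.4°) + j·sin(-103.4°)) = -1.198 - j5.029 V
  V2 = 90.7·(cos(-90.0°) + j·sin(-90.0°)) = 0 - j90.7 V
  V3 = 52.3·(cos(60.0°) + j·sin(60.0°)) = 26.15 + j45.29 V
  V4 = 51.6·(cos(-172.2°) + j·sin(-172.2°)) = -51.12 - j7.003 V
Step 2 — Sum components: V_total = -26.17 - j57.44 V.
Step 3 — Convert to polar: |V_total| = 63.12 V, ∠V_total = -114.5°.

V_total = 63.12∠-114.5° V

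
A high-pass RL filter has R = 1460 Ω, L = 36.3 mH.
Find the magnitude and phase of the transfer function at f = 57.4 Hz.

Step 1 — Angular frequency: ω = 2π·57.4 = 360.7 rad/s.
Step 2 — Transfer function: H(jω) = jωL/(R + jωL).
Step 3 — Numerator jωL = j·13.09; denominator R + jωL = 1460 + j13.09.
Step 4 — H = 8.04e-05 + j0.008966.
Step 5 — Magnitude: |H| = 0.008967 (-40.9 dB); phase: φ = 89.5°.

|H| = 0.008967 (-40.9 dB), φ = 89.5°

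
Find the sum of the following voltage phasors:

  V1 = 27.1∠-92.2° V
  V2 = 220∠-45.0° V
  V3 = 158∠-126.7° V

Step 1 — Convert each phasor to rectangular form:
  V1 = 27.1·(cos(-92.2°) + j·sin(-92.2°)) = -1.04 - j27.08 V
  V2 = 220·(cos(-45.0°) + j·sin(-45.0°)) = 155.6 - j155.6 V
  V3 = 158·(cos(-126.7°) + j·sin(-126.7°)) = -94.42 - j126.7 V
Step 2 — Sum components: V_total = 60.1 - j309.3 V.
Step 3 — Convert to polar: |V_total| = 315.1 V, ∠V_total = -79.0°.

V_total = 315.1∠-79.0° V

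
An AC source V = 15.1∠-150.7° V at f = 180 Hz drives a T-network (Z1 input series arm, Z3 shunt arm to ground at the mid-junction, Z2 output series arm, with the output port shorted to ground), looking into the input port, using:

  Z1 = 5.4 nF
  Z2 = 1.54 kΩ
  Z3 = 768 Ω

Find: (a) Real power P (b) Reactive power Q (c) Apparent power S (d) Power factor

Step 1 — Angular frequency: ω = 2π·f = 2π·180 = 1131 rad/s.
Step 2 — Component impedances:
  Z1: Z = 1/(jωC) = -j/(ω·C) = 0 - j1.637e+05 Ω
  Z2: Z = R = 1540 Ω
  Z3: Z = R = 768 Ω
Step 3 — With the output port shorted to ground, the output series arm Z2 runs from the junction to ground; the shunt arm Z3 also runs from the junction to ground. They appear in parallel: Z3 || Z2 = 512.4 Ω.
Step 4 — Series with input arm Z1: Z_in = Z1 + (Z3 || Z2) = 512.4 - j1.637e+05 Ω = 1.637e+05∠-89.8° Ω.
Step 5 — Source phasor: V = 15.1∠-150.7° V = -13.17 - j7.39 V.
Step 6 — Current: I = V / Z = 4.488e-05 - j8.056e-05 A = 9.222e-05∠-60.9° A.
Step 7 — Complex power: S = V·I* = 4.358e-06 - j0.001393 VA.
Step 8 — Real power: P = Re(S) = 4.358e-06 W.
Step 9 — Reactive power: Q = Im(S) = -0.001393 VAR.
Step 10 — Apparent power: |S| = 0.001393 VA.
Step 11 — Power factor: PF = P/|S| = 0.00313 (leading).

(a) P = 4.358e-06 W  (b) Q = -0.001393 VAR  (c) S = 0.001393 VA  (d) PF = 0.00313 (leading)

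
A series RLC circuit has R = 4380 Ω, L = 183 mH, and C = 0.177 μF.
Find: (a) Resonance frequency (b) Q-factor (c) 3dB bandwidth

Step 1 — Resonance condition Im(Z)=0 gives ω₀ = 1/√(LC).
Step 2 — ω₀ = 1/√(0.183·1.77e-07) = 5556 rad/s.
Step 3 — f₀ = ω₀/(2π) = 884.3 Hz.
Step 4 — Series Q: Q = ω₀L/R = 5556·0.183/4380 = 0.2321.
Step 5 — 3dB bandwidth: Δω = ω₀/Q = 2.393e+04 rad/s; BW = Δω/(2π) = 3809 Hz.

(a) f₀ = 884.3 Hz  (b) Q = 0.2321  (c) BW = 3809 Hz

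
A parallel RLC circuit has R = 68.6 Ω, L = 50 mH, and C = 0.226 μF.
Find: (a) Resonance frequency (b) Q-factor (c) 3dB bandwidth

Step 1 — Resonance: ω₀ = 1/√(LC) = 1/√(0.05·2.26e-07) = 9407 rad/s.
Step 2 — f₀ = ω₀/(2π) = 1497 Hz.
Step 3 — Parallel Q: Q = R/(ω₀L) = 68.6/(9407·0.05) = 0.1458.
Step 4 — Bandwidth: Δω = ω₀/Q = 6.45e+04 rad/s; BW = Δω/(2π) = 1.027e+04 Hz.

(a) f₀ = 1497 Hz  (b) Q = 0.1458  (c) BW = 1.027e+04 Hz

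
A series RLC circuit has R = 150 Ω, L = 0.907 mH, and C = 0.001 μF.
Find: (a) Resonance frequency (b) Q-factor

Step 1 — Resonance condition Im(Z)=0 gives ω₀ = 1/√(LC).
Step 2 — ω₀ = 1/√(0.000907·1e-09) = 1.05e+06 rad/s.
Step 3 — f₀ = ω₀/(2π) = 1.671e+05 Hz.
Step 4 — Series Q: Q = ω₀L/R = 1.05e+06·0.000907/150 = 6.349.

(a) f₀ = 1.671e+05 Hz  (b) Q = 6.349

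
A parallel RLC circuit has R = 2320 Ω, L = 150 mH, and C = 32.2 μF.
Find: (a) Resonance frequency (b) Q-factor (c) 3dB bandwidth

Step 1 — Resonance: ω₀ = 1/√(LC) = 1/√(0.15·3.22e-05) = 455 rad/s.
Step 2 — f₀ = ω₀/(2π) = 72.42 Hz.
Step 3 — Parallel Q: Q = R/(ω₀L) = 2320/(455·0.15) = 33.99.
Step 4 — Bandwidth: Δω = ω₀/Q = 13.39 rad/s; BW = Δω/(2π) = 2.13 Hz.

(a) f₀ = 72.42 Hz  (b) Q = 33.99  (c) BW = 2.13 Hz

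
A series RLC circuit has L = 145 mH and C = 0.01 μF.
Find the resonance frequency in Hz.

Step 1 — Resonance condition Im(Z)=0 gives ω₀ = 1/√(LC).
Step 2 — ω₀ = 1/√(0.145·1e-08) = 2.626e+04 rad/s.
Step 3 — f₀ = ω₀/(2π) = 4180 Hz.

f₀ = 4180 Hz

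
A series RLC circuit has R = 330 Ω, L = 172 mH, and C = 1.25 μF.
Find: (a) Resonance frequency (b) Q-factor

Step 1 — Resonance condition Im(Z)=0 gives ω₀ = 1/√(LC).
Step 2 — ω₀ = 1/√(0.172·1.25e-06) = 2157 rad/s.
Step 3 — f₀ = ω₀/(2π) = 343.2 Hz.
Step 4 — Series Q: Q = ω₀L/R = 2157·0.172/330 = 1.124.

(a) f₀ = 343.2 Hz  (b) Q = 1.124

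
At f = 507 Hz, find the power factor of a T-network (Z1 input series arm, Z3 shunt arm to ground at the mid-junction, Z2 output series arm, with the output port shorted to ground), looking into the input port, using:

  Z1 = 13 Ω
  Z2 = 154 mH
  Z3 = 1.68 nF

Step 1 — Angular frequency: ω = 2π·f = 2π·507 = 3186 rad/s.
Step 2 — Component impedances:
  Z1: Z = R = 13 Ω
  Z2: Z = jωL = j·3186·0.154 = 0 + j490.6 Ω
  Z3: Z = 1/(jωC) = -j/(ω·C) = 0 - j1.869e+05 Ω
Step 3 — With the output port shorted to ground, the output series arm Z2 runs from the junction to ground; the shunt arm Z3 also runs from the junction to ground. They appear in parallel: Z3 || Z2 = 0 + j491.9 Ω.
Step 4 — Series with input arm Z1: Z_in = Z1 + (Z3 || Z2) = 13 + j491.9 Ω = 492∠88.5° Ω.
Step 5 — Power factor: PF = cos(φ) = Re(Z)/|Z| = 13/492 = 0.02642.
Step 6 — Type: Im(Z) = 491.9 ⇒ lagging (phase φ = 88.5°).

PF = 0.02642 (lagging, φ = 88.5°)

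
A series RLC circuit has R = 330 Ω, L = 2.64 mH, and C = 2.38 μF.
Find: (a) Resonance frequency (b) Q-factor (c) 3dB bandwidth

Step 1 — Resonance: ω₀ = 1/√(LC) = 1/√(0.00264·2.38e-06) = 1.262e+04 rad/s.
Step 2 — f₀ = ω₀/(2π) = 2008 Hz.
Step 3 — Series Q: Q = ω₀L/R = 1.262e+04·0.00264/330 = 0.1009.
Step 4 — Bandwidth: Δω = ω₀/Q = 1.25e+05 rad/s; BW = Δω/(2π) = 1.989e+04 Hz.

(a) f₀ = 2008 Hz  (b) Q = 0.1009  (c) BW = 1.989e+04 Hz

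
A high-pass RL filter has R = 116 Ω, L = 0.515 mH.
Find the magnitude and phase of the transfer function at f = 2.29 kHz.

Step 1 — Angular frequency: ω = 2π·2290 = 1.439e+04 rad/s.
Step 2 — Transfer function: H(jω) = jωL/(R + jωL).
Step 3 — Numerator jωL = j·7.41; denominator R + jωL = 116 + j7.41.
Step 4 — H = 0.004064 + j0.06362.
Step 5 — Magnitude: |H| = 0.06375 (-23.9 dB); phase: φ = 86.3°.

|H| = 0.06375 (-23.9 dB), φ = 86.3°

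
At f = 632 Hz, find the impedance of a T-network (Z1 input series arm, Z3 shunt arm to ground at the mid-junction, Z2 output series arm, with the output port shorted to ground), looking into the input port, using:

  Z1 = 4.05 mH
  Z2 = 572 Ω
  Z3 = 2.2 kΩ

Step 1 — Angular frequency: ω = 2π·f = 2π·632 = 3971 rad/s.
Step 2 — Component impedances:
  Z1: Z = jωL = j·3971·0.00405 = 0 + j16.08 Ω
  Z2: Z = R = 572 Ω
  Z3: Z = R = 2200 Ω
Step 3 — With the output port shorted to ground, the output series arm Z2 runs from the junction to ground; the shunt arm Z3 also runs from the junction to ground. They appear in parallel: Z3 || Z2 = 454 Ω.
Step 4 — Series with input arm Z1: Z_in = Z1 + (Z3 || Z2) = 454 + j16.08 Ω = 454.3∠2.0° Ω.

Z = 454 + j16.08 Ω = 454.3∠2.0° Ω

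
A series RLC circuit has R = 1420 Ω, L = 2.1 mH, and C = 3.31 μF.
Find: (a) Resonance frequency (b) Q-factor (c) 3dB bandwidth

Step 1 — Resonance condition Im(Z)=0 gives ω₀ = 1/√(LC).
Step 2 — ω₀ = 1/√(0.0021·3.31e-06) = 1.199e+04 rad/s.
Step 3 — f₀ = ω₀/(2π) = 1909 Hz.
Step 4 — Series Q: Q = ω₀L/R = 1.199e+04·0.0021/1420 = 0.01774.
Step 5 — 3dB bandwidth: Δω = ω₀/Q = 6.762e+05 rad/s; BW = Δω/(2π) = 1.076e+05 Hz.

(a) f₀ = 1909 Hz  (b) Q = 0.01774  (c) BW = 1.076e+05 Hz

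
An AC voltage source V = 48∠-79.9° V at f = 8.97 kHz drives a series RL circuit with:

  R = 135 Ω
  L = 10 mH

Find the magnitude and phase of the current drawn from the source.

Step 1 — Angular frequency: ω = 2π·f = 2π·8970 = 5.636e+04 rad/s.
Step 2 — Component impedances:
  R: Z = R = 135 Ω
  L: Z = jωL = j·5.636e+04·0.01 = 0 + j563.6 Ω
Step 3 — Series combination: Z_total = R + L = 135 + j563.6 Ω = 579.5∠76.5° Ω.
Step 4 — Source phasor: V = 48∠-79.9° V = 8.418 - j47.26 V.
Step 5 — Ohm's law: I = V / Z_total = (8.418 - j47.26) / (135 + j563.6) = -0.07591 - j0.03312 A.
Step 6 — Convert to polar: |I| = 0.08282 A, ∠I = -156.4°.

I = 0.08282∠-156.4° A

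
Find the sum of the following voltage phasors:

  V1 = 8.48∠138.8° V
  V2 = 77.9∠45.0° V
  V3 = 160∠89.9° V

Step 1 — Convert each phasor to rectangular form:
  V1 = 8.48·(cos(138.8°) + j·sin(138.8°)) = -6.38 + j5.586 V
  V2 = 77.9·(cos(45.0°) + j·sin(45.0°)) = 55.08 + j55.08 V
  V3 = 160·(cos(89.9°) + j·sin(89.9°)) = 0.2793 + j160 V
Step 2 — Sum components: V_total = 48.98 + j220.7 V.
Step 3 — Convert to polar: |V_total| = 226 V, ∠V_total = 77.5°.

V_total = 226∠77.5° V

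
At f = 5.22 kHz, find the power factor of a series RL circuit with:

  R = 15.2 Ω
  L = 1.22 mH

Step 1 — Angular frequency: ω = 2π·f = 2π·5220 = 3.28e+04 rad/s.
Step 2 — Component impedances:
  R: Z = R = 15.2 Ω
  L: Z = jωL = j·3.28e+04·0.00122 = 0 + j40.01 Ω
Step 3 — Series combination: Z_total = R + L = 15.2 + j40.01 Ω = 42.8∠69.2° Ω.
Step 4 — Power factor: PF = cos(φ) = Re(Z)/|Z| = 15.2/42.8 = 0.3551.
Step 5 — Type: Im(Z) = 40.01 ⇒ lagging (phase φ = 69.2°).

PF = 0.3551 (lagging, φ = 69.2°)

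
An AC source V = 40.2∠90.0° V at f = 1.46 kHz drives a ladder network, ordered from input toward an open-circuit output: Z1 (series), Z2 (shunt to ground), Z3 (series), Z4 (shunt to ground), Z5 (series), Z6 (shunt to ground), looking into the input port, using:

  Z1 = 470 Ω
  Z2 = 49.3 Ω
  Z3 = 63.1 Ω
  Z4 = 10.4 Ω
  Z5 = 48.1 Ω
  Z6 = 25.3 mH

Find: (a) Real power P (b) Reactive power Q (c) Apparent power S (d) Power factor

Step 1 — Angular frequency: ω = 2π·f = 2π·1460 = 9173 rad/s.
Step 2 — Component impedances:
  Z1: Z = R = 470 Ω
  Z2: Z = R = 49.3 Ω
  Z3: Z = R = 63.1 Ω
  Z4: Z = R = 10.4 Ω
  Z5: Z = R = 48.1 Ω
  Z6: Z = jωL = j·9173·0.0253 = 0 + j232.1 Ω
Step 3 — Ladder network (open output): work backward from the far end, alternating series and parallel combinations. Z_in = 499.5 + j0.07075 Ω = 499.5∠0.0° Ω.
Step 4 — Source phasor: V = 40.2∠90.0° V = 0 + j40.2 V.
Step 5 — Current: I = V / Z = 1.14e-05 + j0.08048 A = 0.08048∠90.0° A.
Step 6 — Complex power: S = V·I* = 3.235 + j0.0004583 VA.
Step 7 — Real power: P = Re(S) = 3.235 W.
Step 8 — Reactive power: Q = Im(S) = 0.0004583 VAR.
Step 9 — Apparent power: |S| = 3.235 VA.
Step 10 — Power factor: PF = P/|S| = 1 (lagging).

(a) P = 3.235 W  (b) Q = 0.0004583 VAR  (c) S = 3.235 VA  (d) PF = 1 (lagging)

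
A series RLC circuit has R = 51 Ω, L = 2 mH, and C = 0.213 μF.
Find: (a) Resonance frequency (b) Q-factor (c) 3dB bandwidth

Step 1 — Resonance condition Im(Z)=0 gives ω₀ = 1/√(LC).
Step 2 — ω₀ = 1/√(0.002·2.13e-07) = 4.845e+04 rad/s.
Step 3 — f₀ = ω₀/(2π) = 7711 Hz.
Step 4 — Series Q: Q = ω₀L/R = 4.845e+04·0.002/51 = 1.9.
Step 5 — 3dB bandwidth: Δω = ω₀/Q = 2.55e+04 rad/s; BW = Δω/(2π) = 4058 Hz.

(a) f₀ = 7711 Hz  (b) Q = 1.9  (c) BW = 4058 Hz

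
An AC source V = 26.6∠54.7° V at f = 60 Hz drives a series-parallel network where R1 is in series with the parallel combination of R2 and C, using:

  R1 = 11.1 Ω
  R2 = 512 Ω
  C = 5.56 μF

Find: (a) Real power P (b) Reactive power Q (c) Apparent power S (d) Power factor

Step 1 — Angular frequency: ω = 2π·f = 2π·60 = 377 rad/s.
Step 2 — Component impedances:
  R1: Z = R = 11.1 Ω
  R2: Z = R = 512 Ω
  C: Z = 1/(jωC) = -j/(ω·C) = 0 - j477.1 Ω
Step 3 — Parallel branch: R2 || C = 1/(1/R2 + 1/C) = 237.9 - j255.4 Ω.
Step 4 — Series with R1: Z_total = R1 + (R2 || C) = 249 - j255.4 Ω = 356.7∠-45.7° Ω.
Step 5 — Source phasor: V = 26.6∠54.7° V = 15.37 + j21.71 V.
Step 6 — Current: I = V / Z = -0.01348 + j0.07334 A = 0.07457∠100.4° A.
Step 7 — Complex power: S = V·I* = 1.385 - j1.42 VA.
Step 8 — Real power: P = Re(S) = 1.385 W.
Step 9 — Reactive power: Q = Im(S) = -1.42 VAR.
Step 10 — Apparent power: |S| = 1.984 VA.
Step 11 — Power factor: PF = P/|S| = 0.6982 (leading).

(a) P = 1.385 W  (b) Q = -1.42 VAR  (c) S = 1.984 VA  (d) PF = 0.6982 (leading)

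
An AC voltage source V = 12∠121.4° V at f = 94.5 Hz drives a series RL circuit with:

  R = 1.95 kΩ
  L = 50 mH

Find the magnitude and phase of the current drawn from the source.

Step 1 — Angular frequency: ω = 2π·f = 2π·94.5 = 593.8 rad/s.
Step 2 — Component impedances:
  R: Z = R = 1950 Ω
  L: Z = jωL = j·593.8·0.05 = 0 + j29.69 Ω
Step 3 — Series combination: Z_total = R + L = 1950 + j29.69 Ω = 1950∠0.9° Ω.
Step 4 — Source phasor: V = 12∠121.4° V = -6.252 + j10.24 V.
Step 5 — Ohm's law: I = V / Z_total = (-6.252 + j10.24) / (1950 + j29.69) = -0.003126 + j0.0053 A.
Step 6 — Convert to polar: |I| = 0.006153 A, ∠I = 120.5°.

I = 0.006153∠120.5° A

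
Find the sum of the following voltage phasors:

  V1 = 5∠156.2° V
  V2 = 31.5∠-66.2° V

Step 1 — Convert each phasor to rectangular form:
  V1 = 5·(cos(156.2°) + j·sin(156.2°)) = -4.575 + j2.018 V
  V2 = 31.5·(cos(-66.2°) + j·sin(-66.2°)) = 12.71 - j28.82 V
Step 2 — Sum components: V_total = 8.137 - j26.8 V.
Step 3 — Convert to polar: |V_total| = 28.01 V, ∠V_total = -73.1°.

V_total = 28.01∠-73.1° V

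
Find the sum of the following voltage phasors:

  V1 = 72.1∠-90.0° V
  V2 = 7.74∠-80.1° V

Step 1 — Convert each phasor to rectangular form:
  V1 = 72.1·(cos(-90.0°) + j·sin(-90.0°)) = 0 - j72.1 V
  V2 = 7.74·(cos(-80.1°) + j·sin(-80.1°)) = 1.331 - j7.625 V
Step 2 — Sum components: V_total = 1.331 - j79.72 V.
Step 3 — Convert to polar: |V_total| = 79.74 V, ∠V_total = -89.0°.

V_total = 79.74∠-89.0° V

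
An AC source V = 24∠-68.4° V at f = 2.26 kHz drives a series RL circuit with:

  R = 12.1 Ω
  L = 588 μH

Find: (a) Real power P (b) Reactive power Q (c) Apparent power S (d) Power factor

Step 1 — Angular frequency: ω = 2π·f = 2π·2260 = 1.42e+04 rad/s.
Step 2 — Component impedances:
  R: Z = R = 12.1 Ω
  L: Z = jωL = j·1.42e+04·0.000588 = 0 + j8.35 Ω
Step 3 — Series combination: Z_total = R + L = 12.1 + j8.35 Ω = 14.7∠34.6° Ω.
Step 4 — Source phasor: V = 24∠-68.4° V = 8.835 - j22.31 V.
Step 5 — Current: I = V / Z = -0.3674 - j1.591 A = 1.633∠-103.0° A.
Step 6 — Complex power: S = V·I* = 32.25 + j22.25 VA.
Step 7 — Real power: P = Re(S) = 32.25 W.
Step 8 — Reactive power: Q = Im(S) = 22.25 VAR.
Step 9 — Apparent power: |S| = 39.18 VA.
Step 10 — Power factor: PF = P/|S| = 0.8231 (lagging).

(a) P = 32.25 W  (b) Q = 22.25 VAR  (c) S = 39.18 VA  (d) PF = 0.8231 (lagging)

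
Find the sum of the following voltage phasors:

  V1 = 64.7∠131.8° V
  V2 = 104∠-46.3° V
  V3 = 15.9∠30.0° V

Step 1 — Convert each phasor to rectangular form:
  V1 = 64.7·(cos(131.8°) + j·sin(131.8°)) = -43.12 + j48.23 V
  V2 = 104·(cos(-46.3°) + j·sin(-46.3°)) = 71.85 - j75.19 V
  V3 = 15.9·(cos(30.0°) + j·sin(30.0°)) = 13.77 + j7.95 V
Step 2 — Sum components: V_total = 42.5 - j19.01 V.
Step 3 — Convert to polar: |V_total| = 46.55 V, ∠V_total = -24.1°.

V_total = 46.55∠-24.1° V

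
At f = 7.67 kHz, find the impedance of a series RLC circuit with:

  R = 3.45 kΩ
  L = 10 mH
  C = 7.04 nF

Step 1 — Angular frequency: ω = 2π·f = 2π·7670 = 4.819e+04 rad/s.
Step 2 — Component impedances:
  R: Z = R = 3450 Ω
  L: Z = jωL = j·4.819e+04·0.01 = 0 + j481.9 Ω
  C: Z = 1/(jωC) = -j/(ω·C) = 0 - j2947 Ω
Step 3 — Series combination: Z_total = R + L + C = 3450 - j2466 Ω = 4240∠-35.6° Ω.

Z = 3450 - j2466 Ω = 4240∠-35.6° Ω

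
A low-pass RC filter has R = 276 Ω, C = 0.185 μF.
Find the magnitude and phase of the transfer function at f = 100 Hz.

Step 1 — Angular frequency: ω = 2π·100 = 628.3 rad/s.
Step 2 — Transfer function: H(jω) = 1/(1 + jωRC).
Step 3 — Denominator: 1 + jωRC = 1 + j·628.3·276·1.85e-07 = 1 + j0.03208.
Step 4 — H = 0.999 - j0.03205.
Step 5 — Magnitude: |H| = 0.9995 (-0.0 dB); phase: φ = -1.8°.

|H| = 0.9995 (-0.0 dB), φ = -1.8°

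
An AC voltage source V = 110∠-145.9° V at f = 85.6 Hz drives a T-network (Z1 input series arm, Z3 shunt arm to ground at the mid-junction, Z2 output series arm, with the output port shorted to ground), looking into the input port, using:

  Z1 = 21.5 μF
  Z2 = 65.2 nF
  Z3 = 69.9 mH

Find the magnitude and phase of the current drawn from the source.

Step 1 — Angular frequency: ω = 2π·f = 2π·85.6 = 537.8 rad/s.
Step 2 — Component impedances:
  Z1: Z = 1/(jωC) = -j/(ω·C) = 0 - j86.48 Ω
  Z2: Z = 1/(jωC) = -j/(ω·C) = 0 - j2.852e+04 Ω
  Z3: Z = jωL = j·537.8·0.0699 = 0 + j37.6 Ω
Step 3 — With the output port shorted to ground, the output series arm Z2 runs from the junction to ground; the shunt arm Z3 also runs from the junction to ground. They appear in parallel: Z3 || Z2 = 0 + j37.64 Ω.
Step 4 — Series with input arm Z1: Z_in = Z1 + (Z3 || Z2) = 0 - j48.83 Ω = 48.83∠-90.0° Ω.
Step 5 — Source phasor: V = 110∠-145.9° V = -91.09 - j61.67 V.
Step 6 — Ohm's law: I = V / Z_total = (-91.09 - j61.67) / (0 - j48.83) = 1.263 - j1.865 A.
Step 7 — Convert to polar: |I| = 2.253 A, ∠I = -55.9°.

I = 2.253∠-55.9° A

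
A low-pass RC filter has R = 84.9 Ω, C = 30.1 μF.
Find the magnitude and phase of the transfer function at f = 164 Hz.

Step 1 — Angular frequency: ω = 2π·164 = 1030 rad/s.
Step 2 — Transfer function: H(jω) = 1/(1 + jωRC).
Step 3 — Denominator: 1 + jωRC = 1 + j·1030·84.9·3.01e-05 = 1 + j2.633.
Step 4 — H = 0.126 - j0.3319.
Step 5 — Magnitude: |H| = 0.355 (-9.0 dB); phase: φ = -69.2°.

|H| = 0.355 (-9.0 dB), φ = -69.2°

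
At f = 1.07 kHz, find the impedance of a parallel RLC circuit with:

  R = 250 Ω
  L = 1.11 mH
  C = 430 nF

Step 1 — Angular frequency: ω = 2π·f = 2π·1070 = 6723 rad/s.
Step 2 — Component impedances:
  R: Z = R = 250 Ω
  L: Z = jωL = j·6723·0.00111 = 0 + j7.463 Ω
  C: Z = 1/(jωC) = -j/(ω·C) = 0 - j345.9 Ω
Step 3 — Parallel combination: 1/Z_total = 1/R + 1/L + 1/C; Z_total = 0.2325 + j7.62 Ω = 7.624∠88.3° Ω.

Z = 0.2325 + j7.62 Ω = 7.624∠88.3° Ω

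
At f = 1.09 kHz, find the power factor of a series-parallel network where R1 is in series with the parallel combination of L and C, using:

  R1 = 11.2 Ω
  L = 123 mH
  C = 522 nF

Step 1 — Angular frequency: ω = 2π·f = 2π·1090 = 6849 rad/s.
Step 2 — Component impedances:
  R1: Z = R = 11.2 Ω
  L: Z = jωL = j·6849·0.123 = 0 + j842.4 Ω
  C: Z = 1/(jωC) = -j/(ω·C) = 0 - j279.7 Ω
Step 3 — Parallel branch: L || C = 1/(1/L + 1/C) = 0 - j418.8 Ω.
Step 4 — Series with R1: Z_total = R1 + (L || C) = 11.2 - j418.8 Ω = 418.9∠-88.5° Ω.
Step 5 — Power factor: PF = cos(φ) = Re(Z)/|Z| = 11.2/418.93 = 0.02673.
Step 6 — Type: Im(Z) = -418.8 ⇒ leading (phase φ = -88.5°).

PF = 0.02673 (leading, φ = -88.5°)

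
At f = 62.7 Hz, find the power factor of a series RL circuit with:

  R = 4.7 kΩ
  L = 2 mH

Step 1 — Angular frequency: ω = 2π·f = 2π·62.7 = 394 rad/s.
Step 2 — Component impedances:
  R: Z = R = 4700 Ω
  L: Z = jωL = j·394·0.002 = 0 + j0.7879 Ω
Step 3 — Series combination: Z_total = R + L = 4700 + j0.7879 Ω = 4700∠0.0° Ω.
Step 4 — Power factor: PF = cos(φ) = Re(Z)/|Z| = 4700/4700 = 1.
Step 5 — Type: Im(Z) = 0.7879 ⇒ lagging (phase φ = 0.0°).

PF = 1 (lagging, φ = 0.0°)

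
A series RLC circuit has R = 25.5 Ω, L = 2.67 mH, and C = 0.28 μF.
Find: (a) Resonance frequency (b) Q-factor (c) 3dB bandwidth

Step 1 — Resonance: ω₀ = 1/√(LC) = 1/√(0.00267·2.8e-07) = 3.657e+04 rad/s.
Step 2 — f₀ = ω₀/(2π) = 5821 Hz.
Step 3 — Series Q: Q = ω₀L/R = 3.657e+04·0.00267/25.5 = 3.829.
Step 4 — Bandwidth: Δω = ω₀/Q = 9551 rad/s; BW = Δω/(2π) = 1520 Hz.

(a) f₀ = 5821 Hz  (b) Q = 3.829  (c) BW = 1520 Hz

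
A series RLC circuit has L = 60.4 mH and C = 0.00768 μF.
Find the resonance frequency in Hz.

Step 1 — Resonance condition Im(Z)=0 gives ω₀ = 1/√(LC).
Step 2 — ω₀ = 1/√(0.0604·7.68e-09) = 4.643e+04 rad/s.
Step 3 — f₀ = ω₀/(2π) = 7390 Hz.

f₀ = 7390 Hz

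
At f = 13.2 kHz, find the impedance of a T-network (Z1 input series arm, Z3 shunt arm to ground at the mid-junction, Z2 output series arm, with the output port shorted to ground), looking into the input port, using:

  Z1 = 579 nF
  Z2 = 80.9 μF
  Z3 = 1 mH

Step 1 — Angular frequency: ω = 2π·f = 2π·1.32e+04 = 8.294e+04 rad/s.
Step 2 — Component impedances:
  Z1: Z = 1/(jωC) = -j/(ω·C) = 0 - j20.82 Ω
  Z2: Z = 1/(jωC) = -j/(ω·C) = 0 - j0.149 Ω
  Z3: Z = jωL = j·8.294e+04·0.001 = 0 + j82.94 Ω
Step 3 — With the output port shorted to ground, the output series arm Z2 runs from the junction to ground; the shunt arm Z3 also runs from the junction to ground. They appear in parallel: Z3 || Z2 = 0 - j0.1493 Ω.
Step 4 — Series with input arm Z1: Z_in = Z1 + (Z3 || Z2) = 0 - j20.97 Ω = 20.97∠-90.0° Ω.

Z = 0 - j20.97 Ω = 20.97∠-90.0° Ω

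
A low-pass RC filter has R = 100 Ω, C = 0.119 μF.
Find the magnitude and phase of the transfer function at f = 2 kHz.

Step 1 — Angular frequency: ω = 2π·2000 = 1.257e+04 rad/s.
Step 2 — Transfer function: H(jω) = 1/(1 + jωRC).
Step 3 — Denominator: 1 + jωRC = 1 + j·1.257e+04·100·1.19e-07 = 1 + j0.1495.
Step 4 — H = 0.9781 - j0.1463.
Step 5 — Magnitude: |H| = 0.989 (-0.1 dB); phase: φ = -8.5°.

|H| = 0.989 (-0.1 dB), φ = -8.5°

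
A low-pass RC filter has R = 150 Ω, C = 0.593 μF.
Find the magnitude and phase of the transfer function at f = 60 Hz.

Step 1 — Angular frequency: ω = 2π·60 = 377 rad/s.
Step 2 — Transfer function: H(jω) = 1/(1 + jωRC).
Step 3 — Denominator: 1 + jωRC = 1 + j·377·150·5.93e-07 = 1 + j0.03353.
Step 4 — H = 0.9989 - j0.0335.
Step 5 — Magnitude: |H| = 0.9994 (-0.0 dB); phase: φ = -1.9°.

|H| = 0.9994 (-0.0 dB), φ = -1.9°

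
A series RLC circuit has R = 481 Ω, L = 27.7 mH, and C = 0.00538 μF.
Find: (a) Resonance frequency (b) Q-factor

Step 1 — Resonance condition Im(Z)=0 gives ω₀ = 1/√(LC).
Step 2 — ω₀ = 1/√(0.0277·5.38e-09) = 8.192e+04 rad/s.
Step 3 — f₀ = ω₀/(2π) = 1.304e+04 Hz.
Step 4 — Series Q: Q = ω₀L/R = 8.192e+04·0.0277/481 = 4.717.

(a) f₀ = 1.304e+04 Hz  (b) Q = 4.717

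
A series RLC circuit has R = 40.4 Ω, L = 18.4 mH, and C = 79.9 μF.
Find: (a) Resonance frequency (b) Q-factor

Step 1 — Resonance condition Im(Z)=0 gives ω₀ = 1/√(LC).
Step 2 — ω₀ = 1/√(0.0184·7.99e-05) = 824.7 rad/s.
Step 3 — f₀ = ω₀/(2π) = 131.3 Hz.
Step 4 — Series Q: Q = ω₀L/R = 824.7·0.0184/40.4 = 0.3756.

(a) f₀ = 131.3 Hz  (b) Q = 0.3756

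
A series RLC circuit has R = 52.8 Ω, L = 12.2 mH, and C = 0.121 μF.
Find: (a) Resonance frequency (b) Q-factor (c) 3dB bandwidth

Step 1 — Resonance: ω₀ = 1/√(LC) = 1/√(0.0122·1.21e-07) = 2.603e+04 rad/s.
Step 2 — f₀ = ω₀/(2π) = 4142 Hz.
Step 3 — Series Q: Q = ω₀L/R = 2.603e+04·0.0122/52.8 = 6.014.
Step 4 — Bandwidth: Δω = ω₀/Q = 4328 rad/s; BW = Δω/(2π) = 688.8 Hz.

(a) f₀ = 4142 Hz  (b) Q = 6.014  (c) BW = 688.8 Hz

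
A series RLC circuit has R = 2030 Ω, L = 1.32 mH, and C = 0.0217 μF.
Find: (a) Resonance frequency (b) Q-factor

Step 1 — Resonance condition Im(Z)=0 gives ω₀ = 1/√(LC).
Step 2 — ω₀ = 1/√(0.00132·2.17e-08) = 1.868e+05 rad/s.
Step 3 — f₀ = ω₀/(2π) = 2.974e+04 Hz.
Step 4 — Series Q: Q = ω₀L/R = 1.868e+05·0.00132/2030 = 0.1215.

(a) f₀ = 2.974e+04 Hz  (b) Q = 0.1215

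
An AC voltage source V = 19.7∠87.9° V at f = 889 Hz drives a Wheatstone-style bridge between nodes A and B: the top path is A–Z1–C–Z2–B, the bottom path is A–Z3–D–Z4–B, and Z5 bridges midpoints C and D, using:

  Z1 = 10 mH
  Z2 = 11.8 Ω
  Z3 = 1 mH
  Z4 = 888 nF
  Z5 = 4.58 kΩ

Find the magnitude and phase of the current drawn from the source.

Step 1 — Angular frequency: ω = 2π·f = 2π·889 = 5586 rad/s.
Step 2 — Component impedances:
  Z1: Z = jωL = j·5586·0.01 = 0 + j55.86 Ω
  Z2: Z = R = 11.8 Ω
  Z3: Z = jωL = j·5586·0.001 = 0 + j5.586 Ω
  Z4: Z = 1/(jωC) = -j/(ω·C) = 0 - j201.6 Ω
  Z5: Z = R = 4580 Ω
Step 3 — Bridge requires nodal analysis (the Z5 bridge couples midpoints C and D, so the two paths cannot be reduced to a simple series/parallel combination). Setting node B to ground and injecting 1 A at node A, the 3-node admittance system at A, C, D solves to V_A = Z_AB = 24.29 + j75.91 Ω = 79.7∠72.3° Ω.
Step 4 — Source phasor: V = 19.7∠87.9° V = 0.7219 + j19.69 V.
Step 5 — Ohm's law: I = V / Z_total = (0.7219 + j19.69) / (24.29 + j75.91) = 0.238 + j0.06664 A.
Step 6 — Convert to polar: |I| = 0.2472 A, ∠I = 15.6°.

I = 0.2472∠15.6° A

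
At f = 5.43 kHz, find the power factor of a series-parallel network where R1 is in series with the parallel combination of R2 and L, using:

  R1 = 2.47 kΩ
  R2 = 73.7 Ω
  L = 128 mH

Step 1 — Angular frequency: ω = 2π·f = 2π·5430 = 3.412e+04 rad/s.
Step 2 — Component impedances:
  R1: Z = R = 2470 Ω
  R2: Z = R = 73.7 Ω
  L: Z = jωL = j·3.412e+04·0.128 = 0 + j4367 Ω
Step 3 — Parallel branch: R2 || L = 1/(1/R2 + 1/L) = 73.68 + j1.243 Ω.
Step 4 — Series with R1: Z_total = R1 + (R2 || L) = 2544 + j1.243 Ω = 2544∠0.0° Ω.
Step 5 — Power factor: PF = cos(φ) = Re(Z)/|Z| = 2544/2544 = 1.
Step 6 — Type: Im(Z) = 1.243 ⇒ lagging (phase φ = 0.0°).

PF = 1 (lagging, φ = 0.0°)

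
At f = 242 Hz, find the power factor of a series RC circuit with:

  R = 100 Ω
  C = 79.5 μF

Step 1 — Angular frequency: ω = 2π·f = 2π·242 = 1521 rad/s.
Step 2 — Component impedances:
  R: Z = R = 100 Ω
  C: Z = 1/(jωC) = -j/(ω·C) = 0 - j8.273 Ω
Step 3 — Series combination: Z_total = R + C = 100 - j8.273 Ω = 100.3∠-4.7° Ω.
Step 4 — Power factor: PF = cos(φ) = Re(Z)/|Z| = 100/100.34 = 0.9966.
Step 5 — Type: Im(Z) = -8.273 ⇒ leading (phase φ = -4.7°).

PF = 0.9966 (leading, φ = -4.7°)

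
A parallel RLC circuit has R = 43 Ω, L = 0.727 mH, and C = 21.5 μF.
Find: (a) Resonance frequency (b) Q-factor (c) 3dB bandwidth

Step 1 — Resonance: ω₀ = 1/√(LC) = 1/√(0.000727·2.15e-05) = 7999 rad/s.
Step 2 — f₀ = ω₀/(2π) = 1273 Hz.
Step 3 — Parallel Q: Q = R/(ω₀L) = 43/(7999·0.000727) = 7.395.
Step 4 — Bandwidth: Δω = ω₀/Q = 1082 rad/s; BW = Δω/(2π) = 172.2 Hz.

(a) f₀ = 1273 Hz  (b) Q = 7.395  (c) BW = 172.2 Hz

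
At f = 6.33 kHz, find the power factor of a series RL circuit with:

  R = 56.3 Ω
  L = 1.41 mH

Step 1 — Angular frequency: ω = 2π·f = 2π·6330 = 3.977e+04 rad/s.
Step 2 — Component impedances:
  R: Z = R = 56.3 Ω
  L: Z = jωL = j·3.977e+04·0.00141 = 0 + j56.08 Ω
Step 3 — Series combination: Z_total = R + L = 56.3 + j56.08 Ω = 79.46∠44.9° Ω.
Step 4 — Power factor: PF = cos(φ) = Re(Z)/|Z| = 56.3/79.46 = 0.7085.
Step 5 — Type: Im(Z) = 56.08 ⇒ lagging (phase φ = 44.9°).

PF = 0.7085 (lagging, φ = 44.9°)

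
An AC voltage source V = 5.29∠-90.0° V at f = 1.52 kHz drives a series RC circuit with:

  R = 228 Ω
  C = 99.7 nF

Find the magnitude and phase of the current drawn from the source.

Step 1 — Angular frequency: ω = 2π·f = 2π·1520 = 9550 rad/s.
Step 2 — Component impedances:
  R: Z = R = 228 Ω
  C: Z = 1/(jωC) = -j/(ω·C) = 0 - j1050 Ω
Step 3 — Series combination: Z_total = R + C = 228 - j1050 Ω = 1075∠-77.8° Ω.
Step 4 — Source phasor: V = 5.29∠-90.0° V = 0 - j5.29 V.
Step 5 — Ohm's law: I = V / Z_total = (0 - j5.29) / (228 - j1050) = 0.00481 - j0.001044 A.
Step 6 — Convert to polar: |I| = 0.004922 A, ∠I = -12.2°.

I = 0.004922∠-12.2° A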